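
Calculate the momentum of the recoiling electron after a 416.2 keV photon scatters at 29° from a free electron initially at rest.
1.0808e-22 kg·m/s

The electron is initially at rest, so by conservation of momentum:
p⃗_e = p⃗₀ − p⃗'  (incident photon momentum minus scattered photon momentum)

Photon momentum magnitudes (p = h/λ = E/c):
λ₀ = hc/E₀ = 2.9790 pm → p₀ = h/λ₀ = 2.2243e-22 kg·m/s
Δλ = λ_C(1 − cos 29°) = 0.3042 pm
λ' = 3.2832 pm → p' = h/λ' = 2.0182e-22 kg·m/s

The scattered photon makes angle θ = 29° with the incident direction, so by the law of cosines:
|p⃗_e|² = p₀² + p'² − 2p₀p'cos θ
|p⃗_e|² = (2.2243e-22)² + (2.0182e-22)² − 2·2.2243e-22·2.0182e-22·cos(29°)
|p⃗_e| = 1.0808e-22 kg·m/s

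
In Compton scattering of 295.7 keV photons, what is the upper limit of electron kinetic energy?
158.6331 keV

Maximum energy transfer occurs at θ = 180° (backscattering).

Initial photon: E₀ = 295.7 keV → λ₀ = 4.1929 pm

Maximum Compton shift (at 180°):
Δλ_max = 2λ_C = 2 × 2.4263 = 4.8526 pm

Final wavelength:
λ' = 4.1929 + 4.8526 = 9.0455 pm

Minimum photon energy (maximum energy to electron):
E'_min = hc/λ' = 137.0669 keV

Maximum electron kinetic energy:
K_max = E₀ - E'_min = 295.7000 - 137.0669 = 158.6331 keV

(Intermediate values are shown rounded; full precision is carried through to the final answer.)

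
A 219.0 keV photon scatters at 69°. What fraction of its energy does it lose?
0.2157 (or 21.57%)

Calculate initial and final photon energies:

Initial: E₀ = 219.0 keV → λ₀ = 5.6614 pm
Compton shift: Δλ = 1.5568 pm
Final wavelength: λ' = 7.2182 pm
Final energy: E' = 171.7666 keV

Fractional energy loss:
(E₀ - E')/E₀ = (219.0000 - 171.7666)/219.0000
= 47.2334/219.0000
= 0.2157
= 21.57%

(Intermediate values are shown rounded; full precision is carried through to the final answer.)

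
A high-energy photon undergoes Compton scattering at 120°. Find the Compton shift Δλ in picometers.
3.6395 pm

Using the Compton scattering formula:
Δλ = λ_C(1 - cos θ)

where λ_C = h/(m_e·c) ≈ 2.4263 pm is the Compton wavelength of an electron.

For θ = 120°:
cos(120°) = -0.5000
1 - cos(120°) = 1.5000

Δλ = 2.4263 × 1.5000
Δλ = 3.6395 pm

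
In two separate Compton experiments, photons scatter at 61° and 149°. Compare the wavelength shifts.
149° produces the larger shift by a factor of 3.605

Calculate both shifts using Δλ = λ_C(1 - cos θ):

For θ₁ = 61°:
Δλ₁ = 2.4263 × (1 - cos(61°))
Δλ₁ = 2.4263 × 0.5152
Δλ₁ = 1.2500 pm

For θ₂ = 149°:
Δλ₂ = 2.4263 × (1 - cos(149°))
Δλ₂ = 2.4263 × 1.8572
Δλ₂ = 4.5061 pm

The 149° angle produces the larger shift.
Ratio: 4.5061/1.2500 = 3.605

(Intermediate values are shown rounded; full precision is carried through to the final answer.)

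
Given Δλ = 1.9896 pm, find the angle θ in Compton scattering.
79.63°

From the Compton formula Δλ = λ_C(1 - cos θ), we can solve for θ:

cos θ = 1 - Δλ/λ_C

Given:
- Δλ = 1.9896 pm
- λ_C = h/(m_e·c) ≈ 2.42631024 pm

cos θ = 1 - 1.9896/2.42631024
cos θ = 1 - 0.820011
cos θ = 0.179989

θ = arccos(0.179989)
θ = 79.63°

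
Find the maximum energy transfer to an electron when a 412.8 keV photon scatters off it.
254.9813 keV

Maximum energy transfer occurs at θ = 180° (backscattering).

Initial photon: E₀ = 412.8 keV → λ₀ = 3.0035 pm

Maximum Compton shift (at 180°):
Δλ_max = 2λ_C = 2 × 2.4263 = 4.8526 pm

Final wavelength:
λ' = 3.0035 + 4.8526 = 7.8561 pm

Minimum photon energy (maximum energy to electron):
E'_min = hc/λ' = 157.8187 keV

Maximum electron kinetic energy:
K_max = E₀ - E'_min = 412.8000 - 157.8187 = 254.9813 keV

(Intermediate values are shown rounded; full precision is carried through to the final answer.)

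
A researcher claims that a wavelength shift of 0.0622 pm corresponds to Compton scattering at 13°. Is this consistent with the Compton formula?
Yes, consistent

Calculate the expected shift for θ = 13°:

Δλ_expected = λ_C(1 - cos(13°))
Δλ_expected = 2.4263 × (1 - cos(13°))
Δλ_expected = 2.4263 × 0.0256
Δλ_expected = 0.0622 pm

Given shift: 0.0622 pm
Expected shift: 0.0622 pm
Difference: 0.0000 pm

The values match. This is consistent with Compton scattering at the stated angle.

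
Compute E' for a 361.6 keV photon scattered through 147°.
157.1419 keV

First convert energy to wavelength:
λ = hc/E, with hc ≈ 1239.842 keV·pm (i.e. 1239.842 eV·nm)

For E = 361.6 keV = 361600 eV:
λ = 1239.842 keV·pm / 361.6 keV
λ = 3.4288 pm

Calculate the Compton shift:
Δλ = λ_C(1 - cos(147°)) = 2.4263 × 1.8387
Δλ = 4.4612 pm

Final wavelength:
λ' = 3.4288 + 4.4612 = 7.8900 pm

Final energy:
E' = hc/λ' = 1239.842 / 7.8900 = 157.1419 keV

(Intermediate values are shown rounded; full precision is carried through to the final answer.)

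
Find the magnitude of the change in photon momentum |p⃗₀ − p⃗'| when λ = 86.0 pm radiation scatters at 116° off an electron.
1.2814e-23 kg·m/s

Photon momentum magnitude is p = h/λ.

Initial momentum:
p₀ = h/λ = 6.6261e-34/8.6000e-11 = 7.7047e-24 kg·m/s

After scattering:
λ' = λ + Δλ = 86.0 + 3.4899 = 89.4899 pm
p' = h/λ' = 6.6261e-34/8.9490e-11 = 7.4043e-24 kg·m/s

Momentum is a vector; the scattered photon's direction makes angle θ = 116° with the incident direction. The magnitude of the vector change Δp⃗ = p⃗₀ − p⃗' is found from the law of cosines:
|Δp⃗|² = p₀² + p'² − 2p₀p'cos θ
|Δp⃗|² = (7.7047e-24)² + (7.4043e-24)² − 2·7.7047e-24·7.4043e-24·cos(116°)
|Δp⃗| = 1.2814e-23 kg·m/s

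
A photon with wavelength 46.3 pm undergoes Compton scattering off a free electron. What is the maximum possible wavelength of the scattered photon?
51.1526 pm (at θ = 180°)

The Compton shift is Δλ = λ_C(1 − cos θ).

Since cos θ ranges from −1 to 1, the factor (1 − cos θ) ranges from 0 to 2; the maximum shift occurs at θ = 180° (backscattering):
Δλ_max = 2λ_C = 2 × 2.4263 pm = 4.8526 pm

Maximum scattered wavelength:
λ'_max = λ₀ + Δλ_max = 46.3 + 4.8526 = 51.1526 pm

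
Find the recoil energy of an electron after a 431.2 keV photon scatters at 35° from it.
57.0913 keV

By energy conservation: K_e = E_initial - E_final

First find the scattered photon energy:
Initial wavelength: λ = hc/E = 2.8753 pm
Compton shift: Δλ = λ_C(1 - cos(35°)) = 0.4388 pm
Final wavelength: λ' = 2.8753 + 0.4388 = 3.3141 pm
Final photon energy: E' = hc/λ' = 374.1087 keV

Electron kinetic energy:
K_e = E - E' = 431.2000 - 374.1087 = 57.0913 keV

(Intermediate values are shown rounded; full precision is carried through to the final answer.)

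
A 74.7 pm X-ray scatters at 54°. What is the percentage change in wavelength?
1.3389%

Calculate the Compton shift:
Δλ = λ_C(1 - cos(54°))
Δλ = 2.4263 × (1 - cos(54°))
Δλ = 2.4263 × 0.4122
Δλ = 1.0002 pm

Percentage change:
(Δλ/λ₀) × 100 = (1.0002/74.7) × 100
= 1.3389%

(Intermediate values are shown rounded; full precision is carried through to the final answer.)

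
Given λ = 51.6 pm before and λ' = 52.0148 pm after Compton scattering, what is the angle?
34.00°

First find the wavelength shift:
Δλ = λ' - λ = 52.0148 - 51.6 = 0.4148 pm

Using Δλ = λ_C(1 - cos θ), with λ_C = h/(m_e·c) ≈ 2.42631024 pm:
cos θ = 1 - Δλ/λ_C
cos θ = 1 - 0.4148/2.42631024
cos θ = 0.829041

θ = arccos(0.829041)
θ = 34.00°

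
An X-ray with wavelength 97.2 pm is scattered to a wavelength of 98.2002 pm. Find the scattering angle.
54.00°

First find the wavelength shift:
Δλ = λ' - λ = 98.2002 - 97.2 = 1.0002 pm

Using Δλ = λ_C(1 - cos θ), with λ_C = h/(m_e·c) ≈ 2.42631024 pm:
cos θ = 1 - Δλ/λ_C
cos θ = 1 - 1.0002/2.42631024
cos θ = 0.587769

θ = arccos(0.587769)
θ = 54.00°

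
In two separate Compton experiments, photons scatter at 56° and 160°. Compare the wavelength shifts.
160° produces the larger shift by a factor of 4.400

Calculate both shifts using Δλ = λ_C(1 - cos θ):

For θ₁ = 56°:
Δλ₁ = 2.4263 × (1 - cos(56°))
Δλ₁ = 2.4263 × 0.4408
Δλ₁ = 1.0695 pm

For θ₂ = 160°:
Δλ₂ = 2.4263 × (1 - cos(160°))
Δλ₂ = 2.4263 × 1.9397
Δλ₂ = 4.7063 pm

The 160° angle produces the larger shift.
Ratio: 4.7063/1.0695 = 4.400

(Intermediate values are shown rounded; full precision is carried through to the final answer.)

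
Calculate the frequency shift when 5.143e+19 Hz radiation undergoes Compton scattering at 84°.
1.396e+19 Hz (decrease)

Convert frequency to wavelength (c = 299792458 m/s):
λ₀ = c/f₀ = 299792458/5.143e+19 = 5.8291359e-12 m = 5.8291 pm

Calculate Compton shift:
Δλ = λ_C(1 - cos(84°)) = 2.1727 pm

Final wavelength:
λ' = λ₀ + Δλ = 5.8291 + 2.1727 = 8.0018 pm

Final frequency:
f' = c/λ' = 299792458/8.0018276e-12 = 3.7465498e+19 Hz

Frequency shift (decrease):
Δf = f₀ - f' = 5.143e+19 - 3.7465498e+19 = 1.396e+19 Hz

(Intermediate values are shown rounded; full precision is carried through to the final answer.)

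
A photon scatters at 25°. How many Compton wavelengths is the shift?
0.0937 λ_C

The Compton shift formula is:
Δλ = λ_C(1 - cos θ)

Dividing both sides by λ_C:
Δλ/λ_C = 1 - cos θ

For θ = 25°:
Δλ/λ_C = 1 - cos(25°)
Δλ/λ_C = 1 - 0.9063
Δλ/λ_C = 0.0937

This means the shift is 0.0937 × λ_C = 0.2273 pm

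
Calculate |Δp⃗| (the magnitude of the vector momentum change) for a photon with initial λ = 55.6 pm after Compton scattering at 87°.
1.6085e-23 kg·m/s

Photon momentum magnitude is p = h/λ.

Initial momentum:
p₀ = h/λ = 6.6261e-34/5.5600e-11 = 1.1917e-23 kg·m/s

After scattering:
λ' = λ + Δλ = 55.6 + 2.2993 = 57.8993 pm
p' = h/λ' = 6.6261e-34/5.7899e-11 = 1.1444e-23 kg·m/s

Momentum is a vector; the scattered photon's direction makes angle θ = 87° with the incident direction. The magnitude of the vector change Δp⃗ = p⃗₀ − p⃗' is found from the law of cosines:
|Δp⃗|² = p₀² + p'² − 2p₀p'cos θ
|Δp⃗|² = (1.1917e-23)² + (1.1444e-23)² − 2·1.1917e-23·1.1444e-23·cos(87°)
|Δp⃗| = 1.6085e-23 kg·m/s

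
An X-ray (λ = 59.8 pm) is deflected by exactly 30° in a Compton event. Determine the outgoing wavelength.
60.1251 pm

Using the Compton formula: λ' = λ + λ_C(1 − cos θ)

For θ = 30°, cos θ = √3/2 (exact) ≈ 0.8660, so:
1 − cos 30° = 1 − (√3/2) ≈ 0.1340

Δλ = λ_C × 0.1340 = 2.4263 × 0.1340 = 0.3251 pm

λ' = 59.8 + 0.3251 = 60.1251 pm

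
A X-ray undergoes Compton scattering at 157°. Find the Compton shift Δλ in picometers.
4.6597 pm

Using the Compton scattering formula:
Δλ = λ_C(1 - cos θ)

where λ_C = h/(m_e·c) ≈ 2.4263 pm is the Compton wavelength of an electron.

For θ = 157°:
cos(157°) = -0.9205
1 - cos(157°) = 1.9205

Δλ = 2.4263 × 1.9205
Δλ = 4.6597 pm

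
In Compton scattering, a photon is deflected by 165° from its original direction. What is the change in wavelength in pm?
4.7699 pm

Using the Compton scattering formula:
Δλ = λ_C(1 - cos θ)

where λ_C = h/(m_e·c) ≈ 2.4263 pm is the Compton wavelength of an electron.

For θ = 165°:
cos(165°) = -0.9659
1 - cos(165°) = 1.9659

Δλ = 2.4263 × 1.9659
Δλ = 4.7699 pm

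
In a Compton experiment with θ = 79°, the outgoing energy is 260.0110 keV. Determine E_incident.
441.9999 keV

Convert final energy to wavelength (hc ≈ 1239.842 keV·pm):
λ' = hc/E' = 1239.842 / 260.0110 = 4.7684 pm

Calculate the Compton shift:
Δλ = λ_C(1 - cos(79°))
Δλ = 2.4263 × (1 - cos(79°))
Δλ = 1.9633 pm

Initial wavelength:
λ = λ' - Δλ = 4.7684 - 1.9633 = 2.8051 pm

Initial energy:
E = hc/λ = 1239.842 / 2.8051 = 441.9999 keV

(Intermediate values are shown rounded; full precision is carried through to the final answer.)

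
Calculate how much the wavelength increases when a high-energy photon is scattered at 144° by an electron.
4.3892 pm

Using the Compton scattering formula:
Δλ = λ_C(1 - cos θ)

where λ_C = h/(m_e·c) ≈ 2.4263 pm is the Compton wavelength of an electron.

For θ = 144°:
cos(144°) = -0.8090
1 - cos(144°) = 1.8090

Δλ = 2.4263 × 1.8090
Δλ = 4.3892 pm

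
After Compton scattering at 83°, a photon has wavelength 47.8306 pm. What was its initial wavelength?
45.7000 pm

From λ' = λ + Δλ, we have λ = λ' - Δλ

First calculate the Compton shift:
Δλ = λ_C(1 - cos θ)
Δλ = 2.4263 × (1 - cos(83°))
Δλ = 2.4263 × 0.8781
Δλ = 2.1306 pm

Initial wavelength:
λ = λ' - Δλ
λ = 47.8306 - 2.1306
λ = 45.7000 pm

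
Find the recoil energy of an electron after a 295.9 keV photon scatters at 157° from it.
155.8019 keV

By energy conservation: K_e = E_initial - E_final

First find the scattered photon energy:
Initial wavelength: λ = hc/E = 4.1901 pm
Compton shift: Δλ = λ_C(1 - cos(157°)) = 4.6597 pm
Final wavelength: λ' = 4.1901 + 4.6597 = 8.8498 pm
Final photon energy: E' = hc/λ' = 140.0981 keV

Electron kinetic energy:
K_e = E - E' = 295.9000 - 140.0981 = 155.8019 keV

(Intermediate values are shown rounded; full precision is carried through to the final answer.)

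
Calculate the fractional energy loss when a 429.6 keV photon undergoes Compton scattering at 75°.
0.3839 (or 38.39%)

Calculate initial and final photon energies:

Initial: E₀ = 429.6 keV → λ₀ = 2.8860 pm
Compton shift: Δλ = 1.7983 pm
Final wavelength: λ' = 4.6844 pm
Final energy: E' = 264.6762 keV

Fractional energy loss:
(E₀ - E')/E₀ = (429.6000 - 264.6762)/429.6000
= 164.9238/429.6000
= 0.3839
= 38.39%

(Intermediate values are shown rounded; full precision is carried through to the final answer.)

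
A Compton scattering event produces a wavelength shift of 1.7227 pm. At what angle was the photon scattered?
73.14°

From the Compton formula Δλ = λ_C(1 - cos θ), we can solve for θ:

cos θ = 1 - Δλ/λ_C

Given:
- Δλ = 1.7227 pm
- λ_C = h/(m_e·c) ≈ 2.42631024 pm

cos θ = 1 - 1.7227/2.42631024
cos θ = 1 - 0.710008
cos θ = 0.289992

θ = arccos(0.289992)
θ = 73.14°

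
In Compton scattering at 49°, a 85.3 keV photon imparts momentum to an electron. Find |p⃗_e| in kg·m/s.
3.6851e-23 kg·m/s

The electron is initially at rest, so by conservation of momentum:
p⃗_e = p⃗₀ − p⃗'  (incident photon momentum minus scattered photon momentum)

Photon momentum magnitudes (p = h/λ = E/c):
λ₀ = hc/E₀ = 14.5351 pm → p₀ = h/λ₀ = 4.5587e-23 kg·m/s
Δλ = λ_C(1 − cos 49°) = 0.8345 pm
λ' = 15.3696 pm → p' = h/λ' = 4.3112e-23 kg·m/s

The scattered photon makes angle θ = 49° with the incident direction, so by the law of cosines:
|p⃗_e|² = p₀² + p'² − 2p₀p'cos θ
|p⃗_e|² = (4.5587e-23)² + (4.3112e-23)² − 2·4.5587e-23·4.3112e-23·cos(49°)
|p⃗_e| = 3.6851e-23 kg·m/s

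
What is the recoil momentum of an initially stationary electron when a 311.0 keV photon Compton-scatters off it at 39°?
1.0600e-22 kg·m/s

The electron is initially at rest, so by conservation of momentum:
p⃗_e = p⃗₀ − p⃗'  (incident photon momentum minus scattered photon momentum)

Photon momentum magnitudes (p = h/λ = E/c):
λ₀ = hc/E₀ = 3.9866 pm → p₀ = h/λ₀ = 1.6621e-22 kg·m/s
Δλ = λ_C(1 − cos 39°) = 0.5407 pm
λ' = 4.5273 pm → p' = h/λ' = 1.4636e-22 kg·m/s

The scattered photon makes angle θ = 39° with the incident direction, so by the law of cosines:
|p⃗_e|² = p₀² + p'² − 2p₀p'cos θ
|p⃗_e|² = (1.6621e-22)² + (1.4636e-22)² − 2·1.6621e-22·1.4636e-22·cos(39°)
|p⃗_e| = 1.0600e-22 kg·m/s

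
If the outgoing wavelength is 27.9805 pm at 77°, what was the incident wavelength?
26.1000 pm

From λ' = λ + Δλ, we have λ = λ' - Δλ

First calculate the Compton shift:
Δλ = λ_C(1 - cos θ)
Δλ = 2.4263 × (1 - cos(77°))
Δλ = 2.4263 × 0.7750
Δλ = 1.8805 pm

Initial wavelength:
λ = λ' - Δλ
λ = 27.9805 - 1.8805
λ = 26.1000 pm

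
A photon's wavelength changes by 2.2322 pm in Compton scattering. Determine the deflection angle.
85.41°

From the Compton formula Δλ = λ_C(1 - cos θ), we can solve for θ:

cos θ = 1 - Δλ/λ_C

Given:
- Δλ = 2.2322 pm
- λ_C = h/(m_e·c) ≈ 2.42631024 pm

cos θ = 1 - 2.2322/2.42631024
cos θ = 1 - 0.919998
cos θ = 0.080002

θ = arccos(0.080002)
θ = 85.41°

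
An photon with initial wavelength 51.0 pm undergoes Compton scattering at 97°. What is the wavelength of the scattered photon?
53.7220 pm

Using the Compton scattering formula:
λ' = λ + Δλ = λ + λ_C(1 - cos θ)

Given:
- Initial wavelength λ = 51.0 pm
- Scattering angle θ = 97°
- Compton wavelength λ_C ≈ 2.4263 pm

Calculate the shift:
Δλ = 2.4263 × (1 - cos(97°))
Δλ = 2.4263 × 1.1219
Δλ = 2.7220 pm

Final wavelength:
λ' = 51.0 + 2.7220 = 53.7220 pm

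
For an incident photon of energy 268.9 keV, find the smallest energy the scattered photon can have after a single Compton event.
131.0143 keV (at θ = 180°)

The scattered photon has minimum energy when its wavelength is maximum, i.e., when the Compton shift Δλ = λ_C(1 − cos θ) is maximum. This occurs at θ = 180° (backscattering), giving Δλ_max = 2λ_C = 4.8526 pm.

Initial wavelength: λ₀ = hc/E₀ = 4.6108 pm
Maximum final wavelength: λ'_max = λ₀ + 2λ_C = 4.6108 + 4.8526 = 9.4634 pm
Minimum final energy: E'_min = hc/λ'_max = 131.0143 keV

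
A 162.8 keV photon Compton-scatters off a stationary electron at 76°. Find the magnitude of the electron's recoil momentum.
9.7626e-23 kg·m/s

The electron is initially at rest, so by conservation of momentum:
p⃗_e = p⃗₀ − p⃗'  (incident photon momentum minus scattered photon momentum)

Photon momentum magnitudes (p = h/λ = E/c):
λ₀ = hc/E₀ = 7.6157 pm → p₀ = h/λ₀ = 8.7005e-23 kg·m/s
Δλ = λ_C(1 − cos 76°) = 1.8393 pm
λ' = 9.4551 pm → p' = h/λ' = 7.0080e-23 kg·m/s

The scattered photon makes angle θ = 76° with the incident direction, so by the law of cosines:
|p⃗_e|² = p₀² + p'² − 2p₀p'cos θ
|p⃗_e|² = (8.7005e-23)² + (7.0080e-23)² − 2·8.7005e-23·7.0080e-23·cos(76°)
|p⃗_e| = 9.7626e-23 kg·m/s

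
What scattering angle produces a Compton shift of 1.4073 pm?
65.17°

From the Compton formula Δλ = λ_C(1 - cos θ), we can solve for θ:

cos θ = 1 - Δλ/λ_C

Given:
- Δλ = 1.4073 pm
- λ_C = h/(m_e·c) ≈ 2.42631024 pm

cos θ = 1 - 1.4073/2.42631024
cos θ = 1 - 0.580017
cos θ = 0.419983

θ = arccos(0.419983)
θ = 65.17°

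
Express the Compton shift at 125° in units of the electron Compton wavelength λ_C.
1.5736 λ_C

The Compton shift formula is:
Δλ = λ_C(1 - cos θ)

Dividing both sides by λ_C:
Δλ/λ_C = 1 - cos θ

For θ = 125°:
Δλ/λ_C = 1 - cos(125°)
Δλ/λ_C = 1 - -0.5736
Δλ/λ_C = 1.5736

This means the shift is 1.5736 × λ_C = 3.8180 pm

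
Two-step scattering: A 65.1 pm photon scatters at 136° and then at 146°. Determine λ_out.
73.7095 pm

Apply Compton shift twice:

First scattering at θ₁ = 136°:
Δλ₁ = λ_C(1 - cos(136°))
Δλ₁ = 2.4263 × 1.7193
Δλ₁ = 4.1717 pm

After first scattering:
λ₁ = 65.1 + 4.1717 = 69.2717 pm

Second scattering at θ₂ = 146°:
Δλ₂ = λ_C(1 - cos(146°))
Δλ₂ = 2.4263 × 1.8290
Δλ₂ = 4.4378 pm

Final wavelength:
λ₂ = 69.2717 + 4.4378 = 73.7095 pm

Total shift: Δλ_total = 4.1717 + 4.4378 = 8.6095 pm

(Intermediate values are shown rounded; full precision is carried through to the final answer.)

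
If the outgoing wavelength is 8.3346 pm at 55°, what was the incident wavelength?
7.3000 pm

From λ' = λ + Δλ, we have λ = λ' - Δλ

First calculate the Compton shift:
Δλ = λ_C(1 - cos θ)
Δλ = 2.4263 × (1 - cos(55°))
Δλ = 2.4263 × 0.4264
Δλ = 1.0346 pm

Initial wavelength:
λ = λ' - Δλ
λ = 8.3346 - 1.0346
λ = 7.3000 pm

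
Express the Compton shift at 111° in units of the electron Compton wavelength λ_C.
1.3584 λ_C

The Compton shift formula is:
Δλ = λ_C(1 - cos θ)

Dividing both sides by λ_C:
Δλ/λ_C = 1 - cos θ

For θ = 111°:
Δλ/λ_C = 1 - cos(111°)
Δλ/λ_C = 1 - -0.3584
Δλ/λ_C = 1.3584

This means the shift is 1.3584 × λ_C = 3.2958 pm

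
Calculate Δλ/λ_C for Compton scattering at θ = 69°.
0.6416 λ_C

The Compton shift formula is:
Δλ = λ_C(1 - cos θ)

Dividing both sides by λ_C:
Δλ/λ_C = 1 - cos θ

For θ = 69°:
Δλ/λ_C = 1 - cos(69°)
Δλ/λ_C = 1 - 0.3584
Δλ/λ_C = 0.6416

This means the shift is 0.6416 × λ_C = 1.5568 pm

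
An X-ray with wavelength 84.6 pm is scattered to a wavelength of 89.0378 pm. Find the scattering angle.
146.00°

First find the wavelength shift:
Δλ = λ' - λ = 89.0378 - 84.6 = 4.4378 pm

Using Δλ = λ_C(1 - cos θ), with λ_C = h/(m_e·c) ≈ 2.42631024 pm:
cos θ = 1 - Δλ/λ_C
cos θ = 1 - 4.4378/2.42631024
cos θ = -0.829032

θ = arccos(-0.829032)
θ = 146.00°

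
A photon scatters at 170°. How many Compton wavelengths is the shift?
1.9848 λ_C

The Compton shift formula is:
Δλ = λ_C(1 - cos θ)

Dividing both sides by λ_C:
Δλ/λ_C = 1 - cos θ

For θ = 170°:
Δλ/λ_C = 1 - cos(170°)
Δλ/λ_C = 1 - -0.9848
Δλ/λ_C = 1.9848

This means the shift is 1.9848 × λ_C = 4.8158 pm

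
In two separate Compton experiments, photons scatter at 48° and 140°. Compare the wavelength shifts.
140° produces the larger shift by a factor of 5.338

Calculate both shifts using Δλ = λ_C(1 - cos θ):

For θ₁ = 48°:
Δλ₁ = 2.4263 × (1 - cos(48°))
Δλ₁ = 2.4263 × 0.3309
Δλ₁ = 0.8028 pm

For θ₂ = 140°:
Δλ₂ = 2.4263 × (1 - cos(140°))
Δλ₂ = 2.4263 × 1.7660
Δλ₂ = 4.2850 pm

The 140° angle produces the larger shift.
Ratio: 4.2850/0.8028 = 5.338

(Intermediate values are shown rounded; full precision is carried through to the final answer.)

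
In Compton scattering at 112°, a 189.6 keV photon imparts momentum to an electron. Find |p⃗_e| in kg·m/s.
1.4094e-22 kg·m/s

The electron is initially at rest, so by conservation of momentum:
p⃗_e = p⃗₀ − p⃗'  (incident photon momentum minus scattered photon momentum)

Photon momentum magnitudes (p = h/λ = E/c):
λ₀ = hc/E₀ = 6.5393 pm → p₀ = h/λ₀ = 1.0133e-22 kg·m/s
Δλ = λ_C(1 − cos 112°) = 3.3352 pm
λ' = 9.8745 pm → p' = h/λ' = 6.7103e-23 kg·m/s

The scattered photon makes angle θ = 112° with the incident direction, so by the law of cosines:
|p⃗_e|² = p₀² + p'² − 2p₀p'cos θ
|p⃗_e|² = (1.0133e-22)² + (6.7103e-23)² − 2·1.0133e-22·6.7103e-23·cos(112°)
|p⃗_e| = 1.4094e-22 kg·m/s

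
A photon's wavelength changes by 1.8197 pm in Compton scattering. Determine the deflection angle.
75.52°

From the Compton formula Δλ = λ_C(1 - cos θ), we can solve for θ:

cos θ = 1 - Δλ/λ_C

Given:
- Δλ = 1.8197 pm
- λ_C = h/(m_e·c) ≈ 2.42631024 pm

cos θ = 1 - 1.8197/2.42631024
cos θ = 1 - 0.749987
cos θ = 0.250013

θ = arccos(0.250013)
θ = 75.52°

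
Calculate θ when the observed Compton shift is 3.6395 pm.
120.00°

From the Compton formula Δλ = λ_C(1 - cos θ), we can solve for θ:

cos θ = 1 - Δλ/λ_C

Given:
- Δλ = 3.6395 pm
- λ_C = h/(m_e·c) ≈ 2.42631024 pm

cos θ = 1 - 3.6395/2.42631024
cos θ = 1 - 1.500014
cos θ = -0.500014

θ = arccos(-0.500014)
θ = 120.00°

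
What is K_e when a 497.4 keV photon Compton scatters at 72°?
200.0177 keV

By energy conservation: K_e = E_initial - E_final

First find the scattered photon energy:
Initial wavelength: λ = hc/E = 2.4926 pm
Compton shift: Δλ = λ_C(1 - cos(72°)) = 1.6765 pm
Final wavelength: λ' = 2.4926 + 1.6765 = 4.1692 pm
Final photon energy: E' = hc/λ' = 297.3823 keV

Electron kinetic energy:
K_e = E - E' = 497.4000 - 297.3823 = 200.0177 keV

(Intermediate values are shown rounded; full precision is carried through to the final answer.)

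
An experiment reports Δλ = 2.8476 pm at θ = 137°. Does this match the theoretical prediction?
No, inconsistent

Calculate the expected shift for θ = 137°:

Δλ_expected = λ_C(1 - cos(137°))
Δλ_expected = 2.4263 × (1 - cos(137°))
Δλ_expected = 2.4263 × 1.7314
Δλ_expected = 4.2008 pm

Given shift: 2.8476 pm
Expected shift: 4.2008 pm
Difference: 1.3532 pm

The values do not match. The given shift corresponds to θ ≈ 100.0°, not 137°.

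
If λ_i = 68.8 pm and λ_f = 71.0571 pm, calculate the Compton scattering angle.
86.00°

First find the wavelength shift:
Δλ = λ' - λ = 71.0571 - 68.8 = 2.2571 pm

Using Δλ = λ_C(1 - cos θ), with λ_C = h/(m_e·c) ≈ 2.42631024 pm:
cos θ = 1 - Δλ/λ_C
cos θ = 1 - 2.2571/2.42631024
cos θ = 0.069740

θ = arccos(0.069740)
θ = 86.00°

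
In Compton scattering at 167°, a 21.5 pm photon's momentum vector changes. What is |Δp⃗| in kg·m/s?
5.5666e-23 kg·m/s

Photon momentum magnitude is p = h/λ.

Initial momentum:
p₀ = h/λ = 6.6261e-34/2.1500e-11 = 3.0819e-23 kg·m/s

After scattering:
λ' = λ + Δλ = 21.5 + 4.7904 = 26.2904 pm
p' = h/λ' = 6.6261e-34/2.6290e-11 = 2.5203e-23 kg·m/s

Momentum is a vector; the scattered photon's direction makes angle θ = 167° with the incident direction. The magnitude of the vector change Δp⃗ = p⃗₀ − p⃗' is found from the law of cosines:
|Δp⃗|² = p₀² + p'² − 2p₀p'cos θ
|Δp⃗|² = (3.0819e-23)² + (2.5203e-23)² − 2·3.0819e-23·2.5203e-23·cos(167°)
|Δp⃗| = 5.5666e-23 kg·m/s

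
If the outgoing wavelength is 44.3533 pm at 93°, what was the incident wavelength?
41.8000 pm

From λ' = λ + Δλ, we have λ = λ' - Δλ

First calculate the Compton shift:
Δλ = λ_C(1 - cos θ)
Δλ = 2.4263 × (1 - cos(93°))
Δλ = 2.4263 × 1.0523
Δλ = 2.5533 pm

Initial wavelength:
λ = λ' - Δλ
λ = 44.3533 - 2.5533
λ = 41.8000 pm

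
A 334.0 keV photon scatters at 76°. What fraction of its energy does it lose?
0.3313 (or 33.13%)

Calculate initial and final photon energies:

Initial: E₀ = 334.0 keV → λ₀ = 3.7121 pm
Compton shift: Δλ = 1.8393 pm
Final wavelength: λ' = 5.5514 pm
Final energy: E' = 223.3372 keV

Fractional energy loss:
(E₀ - E')/E₀ = (334.0000 - 223.3372)/334.0000
= 110.6628/334.0000
= 0.3313
= 33.13%

(Intermediate values are shown rounded; full precision is carried through to the final answer.)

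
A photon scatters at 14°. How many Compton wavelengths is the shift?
0.0297 λ_C

The Compton shift formula is:
Δλ = λ_C(1 - cos θ)

Dividing both sides by λ_C:
Δλ/λ_C = 1 - cos θ

For θ = 14°:
Δλ/λ_C = 1 - cos(14°)
Δλ/λ_C = 1 - 0.9703
Δλ/λ_C = 0.0297

This means the shift is 0.0297 × λ_C = 0.0721 pm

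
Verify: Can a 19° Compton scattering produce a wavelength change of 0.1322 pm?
Yes, consistent

Calculate the expected shift for θ = 19°:

Δλ_expected = λ_C(1 - cos(19°))
Δλ_expected = 2.4263 × (1 - cos(19°))
Δλ_expected = 2.4263 × 0.0545
Δλ_expected = 0.1322 pm

Given shift: 0.1322 pm
Expected shift: 0.1322 pm
Difference: 0.0000 pm

The values match. This is consistent with Compton scattering at the stated angle.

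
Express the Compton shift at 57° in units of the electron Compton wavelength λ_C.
0.4554 λ_C

The Compton shift formula is:
Δλ = λ_C(1 - cos θ)

Dividing both sides by λ_C:
Δλ/λ_C = 1 - cos θ

For θ = 57°:
Δλ/λ_C = 1 - cos(57°)
Δλ/λ_C = 1 - 0.5446
Δλ/λ_C = 0.4554

This means the shift is 0.4554 × λ_C = 1.1048 pm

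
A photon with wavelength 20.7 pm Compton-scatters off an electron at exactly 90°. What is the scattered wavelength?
23.1263 pm

Using the Compton formula: λ' = λ + λ_C(1 − cos θ)

For θ = 90°, cos θ = 0 (exact) = 0.0000, so:
1 − cos 90° = 1 − (0) = 1.0000

Δλ = λ_C × 1.0000 = 2.4263 × 1.0000 = 2.4263 pm

λ' = 20.7 + 2.4263 = 23.1263 pm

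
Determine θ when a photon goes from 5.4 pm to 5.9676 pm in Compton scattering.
40.00°

First find the wavelength shift:
Δλ = λ' - λ = 5.9676 - 5.4 = 0.5676 pm

Using Δλ = λ_C(1 - cos θ), with λ_C = h/(m_e·c) ≈ 2.42631024 pm:
cos θ = 1 - Δλ/λ_C
cos θ = 1 - 0.5676/2.42631024
cos θ = 0.766065

θ = arccos(0.766065)
θ = 40.00°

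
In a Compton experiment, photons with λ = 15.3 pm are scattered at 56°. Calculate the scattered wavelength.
16.3695 pm

Using the Compton scattering formula:
λ' = λ + Δλ = λ + λ_C(1 - cos θ)

Given:
- Initial wavelength λ = 15.3 pm
- Scattering angle θ = 56°
- Compton wavelength λ_C ≈ 2.4263 pm

Calculate the shift:
Δλ = 2.4263 × (1 - cos(56°))
Δλ = 2.4263 × 0.4408
Δλ = 1.0695 pm

Final wavelength:
λ' = 15.3 + 1.0695 = 16.3695 pm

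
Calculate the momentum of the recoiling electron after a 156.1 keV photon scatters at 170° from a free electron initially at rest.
1.3487e-22 kg·m/s

The electron is initially at rest, so by conservation of momentum:
p⃗_e = p⃗₀ − p⃗'  (incident photon momentum minus scattered photon momentum)

Photon momentum magnitudes (p = h/λ = E/c):
λ₀ = hc/E₀ = 7.9426 pm → p₀ = h/λ₀ = 8.3424e-23 kg·m/s
Δλ = λ_C(1 − cos 170°) = 4.8158 pm
λ' = 12.7584 pm → p' = h/λ' = 5.1935e-23 kg·m/s

The scattered photon makes angle θ = 170° with the incident direction, so by the law of cosines:
|p⃗_e|² = p₀² + p'² − 2p₀p'cos θ
|p⃗_e|² = (8.3424e-23)² + (5.1935e-23)² − 2·8.3424e-23·5.1935e-23·cos(170°)
|p⃗_e| = 1.3487e-22 kg·m/s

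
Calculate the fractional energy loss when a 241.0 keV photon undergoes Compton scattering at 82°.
0.2888 (or 28.88%)

Calculate initial and final photon energies:

Initial: E₀ = 241.0 keV → λ₀ = 5.1446 pm
Compton shift: Δλ = 2.0886 pm
Final wavelength: λ' = 7.2332 pm
Final energy: E' = 171.4098 keV

Fractional energy loss:
(E₀ - E')/E₀ = (241.0000 - 171.4098)/241.0000
= 69.5902/241.0000
= 0.2888
= 28.88%

(Intermediate values are shown rounded; full precision is carried through to the final answer.)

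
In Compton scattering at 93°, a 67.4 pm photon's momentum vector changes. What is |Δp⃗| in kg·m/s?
1.4004e-23 kg·m/s

Photon momentum magnitude is p = h/λ.

Initial momentum:
p₀ = h/λ = 6.6261e-34/6.7400e-11 = 9.8310e-24 kg·m/s

After scattering:
λ' = λ + Δλ = 67.4 + 2.5533 = 69.9533 pm
p' = h/λ' = 6.6261e-34/6.9953e-11 = 9.4721e-24 kg·m/s

Momentum is a vector; the scattered photon's direction makes angle θ = 93° with the incident direction. The magnitude of the vector change Δp⃗ = p⃗₀ − p⃗' is found from the law of cosines:
|Δp⃗|² = p₀² + p'² − 2p₀p'cos θ
|Δp⃗|² = (9.8310e-24)² + (9.4721e-24)² − 2·9.8310e-24·9.4721e-24·cos(93°)
|Δp⃗| = 1.4004e-23 kg·m/s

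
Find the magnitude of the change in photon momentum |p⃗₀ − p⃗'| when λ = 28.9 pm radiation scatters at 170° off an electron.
4.2419e-23 kg·m/s

Photon momentum magnitude is p = h/λ.

Initial momentum:
p₀ = h/λ = 6.6261e-34/2.8900e-11 = 2.2928e-23 kg·m/s

After scattering:
λ' = λ + Δλ = 28.9 + 4.8158 = 33.7158 pm
p' = h/λ' = 6.6261e-34/3.3716e-11 = 1.9653e-23 kg·m/s

Momentum is a vector; the scattered photon's direction makes angle θ = 170° with the incident direction. The magnitude of the vector change Δp⃗ = p⃗₀ − p⃗' is found from the law of cosines:
|Δp⃗|² = p₀² + p'² − 2p₀p'cos θ
|Δp⃗|² = (2.2928e-23)² + (1.9653e-23)² − 2·2.2928e-23·1.9653e-23·cos(170°)
|Δp⃗| = 4.2419e-23 kg·m/s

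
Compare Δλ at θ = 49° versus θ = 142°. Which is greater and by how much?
142° produces the larger shift by a factor of 5.199

Calculate both shifts using Δλ = λ_C(1 - cos θ):

For θ₁ = 49°:
Δλ₁ = 2.4263 × (1 - cos(49°))
Δλ₁ = 2.4263 × 0.3439
Δλ₁ = 0.8345 pm

For θ₂ = 142°:
Δλ₂ = 2.4263 × (1 - cos(142°))
Δλ₂ = 2.4263 × 1.7880
Δλ₂ = 4.3383 pm

The 142° angle produces the larger shift.
Ratio: 4.3383/0.8345 = 5.199

(Intermediate values are shown rounded; full precision is carried through to the final answer.)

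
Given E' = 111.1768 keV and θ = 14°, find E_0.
111.9000 keV

Convert final energy to wavelength (hc ≈ 1239.842 keV·pm):
λ' = hc/E' = 1239.842 / 111.1768 = 11.1520 pm

Calculate the Compton shift:
Δλ = λ_C(1 - cos(14°))
Δλ = 2.4263 × (1 - cos(14°))
Δλ = 0.0721 pm

Initial wavelength:
λ = λ' - Δλ = 11.1520 - 0.0721 = 11.0799 pm

Initial energy:
E = hc/λ = 1239.842 / 11.0799 = 111.9000 keV

(Intermediate values are shown rounded; full precision is carried through to the final answer.)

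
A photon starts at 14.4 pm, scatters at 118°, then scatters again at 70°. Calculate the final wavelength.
19.5619 pm

Apply Compton shift twice:

First scattering at θ₁ = 118°:
Δλ₁ = λ_C(1 - cos(118°))
Δλ₁ = 2.4263 × 1.4695
Δλ₁ = 3.5654 pm

After first scattering:
λ₁ = 14.4 + 3.5654 = 17.9654 pm

Second scattering at θ₂ = 70°:
Δλ₂ = λ_C(1 - cos(70°))
Δλ₂ = 2.4263 × 0.6580
Δλ₂ = 1.5965 pm

Final wavelength:
λ₂ = 17.9654 + 1.5965 = 19.5619 pm

Total shift: Δλ_total = 3.5654 + 1.5965 = 5.1619 pm

(Intermediate values are shown rounded; full precision is carried through to the final answer.)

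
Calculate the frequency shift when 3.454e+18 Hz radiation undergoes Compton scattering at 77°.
7.325e+16 Hz (decrease)

Convert frequency to wavelength (c = 299792458 m/s):
λ₀ = c/f₀ = 299792458/3.454e+18 = 8.6795732e-11 m = 86.7957 pm

Calculate Compton shift:
Δλ = λ_C(1 - cos(77°)) = 1.8805 pm

Final wavelength:
λ' = λ₀ + Δλ = 86.7957 + 1.8805 = 88.6762 pm

Final frequency:
f' = c/λ' = 299792458/8.8676241e-11 = 3.3807529e+18 Hz

Frequency shift (decrease):
Δf = f₀ - f' = 3.454e+18 - 3.3807529e+18 = 7.325e+16 Hz

(Intermediate values are shown rounded; full precision is carried through to the final answer.)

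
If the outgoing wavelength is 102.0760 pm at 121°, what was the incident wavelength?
98.4000 pm

From λ' = λ + Δλ, we have λ = λ' - Δλ

First calculate the Compton shift:
Δλ = λ_C(1 - cos θ)
Δλ = 2.4263 × (1 - cos(121°))
Δλ = 2.4263 × 1.5150
Δλ = 3.6760 pm

Initial wavelength:
λ = λ' - Δλ
λ = 102.0760 - 3.6760
λ = 98.4000 pm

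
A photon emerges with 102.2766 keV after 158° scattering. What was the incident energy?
166.5001 keV

Convert final energy to wavelength (hc ≈ 1239.842 keV·pm):
λ' = hc/E' = 1239.842 / 102.2766 = 12.1224 pm

Calculate the Compton shift:
Δλ = λ_C(1 - cos(158°))
Δλ = 2.4263 × (1 - cos(158°))
Δλ = 4.6759 pm

Initial wavelength:
λ = λ' - Δλ = 12.1224 - 4.6759 = 7.4465 pm

Initial energy:
E = hc/λ = 1239.842 / 7.4465 = 166.5001 keV

(Intermediate values are shown rounded; full precision is carried through to the final answer.)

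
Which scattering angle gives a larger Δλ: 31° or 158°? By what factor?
158° produces the larger shift by a factor of 13.493

Calculate both shifts using Δλ = λ_C(1 - cos θ):

For θ₁ = 31°:
Δλ₁ = 2.4263 × (1 - cos(31°))
Δλ₁ = 2.4263 × 0.1428
Δλ₁ = 0.3466 pm

For θ₂ = 158°:
Δλ₂ = 2.4263 × (1 - cos(158°))
Δλ₂ = 2.4263 × 1.9272
Δλ₂ = 4.6759 pm

The 158° angle produces the larger shift.
Ratio: 4.6759/0.3466 = 13.493

(Intermediate values are shown rounded; full precision is carried through to the final answer.)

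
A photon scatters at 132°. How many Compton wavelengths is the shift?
1.6691 λ_C

The Compton shift formula is:
Δλ = λ_C(1 - cos θ)

Dividing both sides by λ_C:
Δλ/λ_C = 1 - cos θ

For θ = 132°:
Δλ/λ_C = 1 - cos(132°)
Δλ/λ_C = 1 - -0.6691
Δλ/λ_C = 1.6691

This means the shift is 1.6691 × λ_C = 4.0498 pm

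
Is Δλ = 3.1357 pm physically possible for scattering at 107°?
Yes, consistent

Calculate the expected shift for θ = 107°:

Δλ_expected = λ_C(1 - cos(107°))
Δλ_expected = 2.4263 × (1 - cos(107°))
Δλ_expected = 2.4263 × 1.2924
Δλ_expected = 3.1357 pm

Given shift: 3.1357 pm
Expected shift: 3.1357 pm
Difference: 0.0000 pm

The values match. This is consistent with Compton scattering at the stated angle.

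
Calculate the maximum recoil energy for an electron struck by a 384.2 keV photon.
230.7484 keV

Maximum energy transfer occurs at θ = 180° (backscattering).

Initial photon: E₀ = 384.2 keV → λ₀ = 3.2271 pm

Maximum Compton shift (at 180°):
Δλ_max = 2λ_C = 2 × 2.4263 = 4.8526 pm

Final wavelength:
λ' = 3.2271 + 4.8526 = 8.0797 pm

Minimum photon energy (maximum energy to electron):
E'_min = hc/λ' = 153.4516 keV

Maximum electron kinetic energy:
K_max = E₀ - E'_min = 384.2000 - 153.4516 = 230.7484 keV

(Intermediate values are shown rounded; full precision is carried through to the final answer.)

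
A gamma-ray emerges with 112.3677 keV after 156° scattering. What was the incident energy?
194.0000 keV

Convert final energy to wavelength (hc ≈ 1239.842 keV·pm):
λ' = hc/E' = 1239.842 / 112.3677 = 11.0338 pm

Calculate the Compton shift:
Δλ = λ_C(1 - cos(156°))
Δλ = 2.4263 × (1 - cos(156°))
Δλ = 4.6429 pm

Initial wavelength:
λ = λ' - Δλ = 11.0338 - 4.6429 = 6.3909 pm

Initial energy:
E = hc/λ = 1239.842 / 6.3909 = 194.0000 keV

(Intermediate values are shown rounded; full precision is carried through to the final answer.)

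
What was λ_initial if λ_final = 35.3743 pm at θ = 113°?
32.0000 pm

From λ' = λ + Δλ, we have λ = λ' - Δλ

First calculate the Compton shift:
Δλ = λ_C(1 - cos θ)
Δλ = 2.4263 × (1 - cos(113°))
Δλ = 2.4263 × 1.3907
Δλ = 3.3743 pm

Initial wavelength:
λ = λ' - Δλ
λ = 35.3743 - 3.3743
λ = 32.0000 pm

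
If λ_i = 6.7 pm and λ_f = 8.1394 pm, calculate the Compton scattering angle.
66.00°

First find the wavelength shift:
Δλ = λ' - λ = 8.1394 - 6.7 = 1.4394 pm

Using Δλ = λ_C(1 - cos θ), with λ_C = h/(m_e·c) ≈ 2.42631024 pm:
cos θ = 1 - Δλ/λ_C
cos θ = 1 - 1.4394/2.42631024
cos θ = 0.406754

θ = arccos(0.406754)
θ = 66.00°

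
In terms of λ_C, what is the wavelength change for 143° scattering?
1.7986 λ_C

The Compton shift formula is:
Δλ = λ_C(1 - cos θ)

Dividing both sides by λ_C:
Δλ/λ_C = 1 - cos θ

For θ = 143°:
Δλ/λ_C = 1 - cos(143°)
Δλ/λ_C = 1 - -0.7986
Δλ/λ_C = 1.7986

This means the shift is 1.7986 × λ_C = 4.3640 pm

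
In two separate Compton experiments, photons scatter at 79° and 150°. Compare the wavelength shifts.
150° produces the larger shift by a factor of 2.306

Calculate both shifts using Δλ = λ_C(1 - cos θ):

For θ₁ = 79°:
Δλ₁ = 2.4263 × (1 - cos(79°))
Δλ₁ = 2.4263 × 0.8092
Δλ₁ = 1.9633 pm

For θ₂ = 150°:
Δλ₂ = 2.4263 × (1 - cos(150°))
Δλ₂ = 2.4263 × 1.8660
Δλ₂ = 4.5276 pm

The 150° angle produces the larger shift.
Ratio: 4.5276/1.9633 = 2.306

(Intermediate values are shown rounded; full precision is carried through to the final answer.)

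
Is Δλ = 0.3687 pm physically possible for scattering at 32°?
Yes, consistent

Calculate the expected shift for θ = 32°:

Δλ_expected = λ_C(1 - cos(32°))
Δλ_expected = 2.4263 × (1 - cos(32°))
Δλ_expected = 2.4263 × 0.1520
Δλ_expected = 0.3687 pm

Given shift: 0.3687 pm
Expected shift: 0.3687 pm
Difference: 0.0000 pm

The values match. This is consistent with Compton scattering at the stated angle.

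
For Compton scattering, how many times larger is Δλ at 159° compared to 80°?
159° produces the larger shift by a factor of 2.340

Calculate both shifts using Δλ = λ_C(1 - cos θ):

For θ₁ = 80°:
Δλ₁ = 2.4263 × (1 - cos(80°))
Δλ₁ = 2.4263 × 0.8264
Δλ₁ = 2.0050 pm

For θ₂ = 159°:
Δλ₂ = 2.4263 × (1 - cos(159°))
Δλ₂ = 2.4263 × 1.9336
Δλ₂ = 4.6915 pm

The 159° angle produces the larger shift.
Ratio: 4.6915/2.0050 = 2.340

(Intermediate values are shown rounded; full precision is carried through to the final answer.)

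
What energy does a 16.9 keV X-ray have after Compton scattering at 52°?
16.6879 keV

First convert energy to wavelength:
λ = hc/E, with hc ≈ 1239.842 keV·pm (i.e. 1239.842 eV·nm)

For E = 16.9 keV = 16900 eV:
λ = 1239.842 keV·pm / 16.9 keV
λ = 73.3634 pm

Calculate the Compton shift:
Δλ = λ_C(1 - cos(52°)) = 2.4263 × 0.3843
Δλ = 0.9325 pm

Final wavelength:
λ' = 73.3634 + 0.9325 = 74.2960 pm

Final energy:
E' = hc/λ' = 1239.842 / 74.2960 = 16.6879 keV

(Intermediate values are shown rounded; full precision is carried through to the final answer.)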